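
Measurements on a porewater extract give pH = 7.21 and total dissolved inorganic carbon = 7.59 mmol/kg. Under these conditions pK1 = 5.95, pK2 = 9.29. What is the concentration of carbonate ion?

[CO3²⁻] = 0.0594 mmol/kg

α₂ = 1 / (1 + [H⁺]/K2 + [H⁺]²/(K1K2)) = 1 / (1 + 10^+2.08 + 10^+0.82)
   = 1 / (1 + 120.23 + 6.6069) = 1/127.83 = 0.007823
[CO3²⁻] = α₂ × DIC = 0.007823 × 7.59 = 0.0594 mmol/kg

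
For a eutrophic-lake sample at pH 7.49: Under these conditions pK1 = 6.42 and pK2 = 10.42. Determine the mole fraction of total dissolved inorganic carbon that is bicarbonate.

α₁ = 1 / (1 + [H⁺]/K1 + K2/[H⁺]) = 1 / (1 + 10^-1.07 + 10^-2.93)
   = 1 / (1 + 0.085114 + 0.0011749) = 1/1.0863 = 0.9206

α₁ = 0.921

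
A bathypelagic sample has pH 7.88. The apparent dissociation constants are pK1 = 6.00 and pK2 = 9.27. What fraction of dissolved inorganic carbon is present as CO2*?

α₀ = 1 / (1 + K1/[H⁺] + K1K2/[H⁺]²) = 1 / (1 + 10^+1.88 + 10^+0.49)
   = 1 / (1 + 75.858 + 3.0903) = 1/79.948 = 0.01251

α₀ = 0.0125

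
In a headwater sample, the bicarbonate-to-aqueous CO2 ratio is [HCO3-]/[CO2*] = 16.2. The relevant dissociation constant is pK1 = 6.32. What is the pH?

From K1 = [H⁺][HCO3-]/[CO2*]:  pH = pK1 + log₁₀([HCO3-]/[CO2*])
log₁₀(16.2) = +1.210
pH = 6.32 + (+1.210) = 7.53

pH = 7.53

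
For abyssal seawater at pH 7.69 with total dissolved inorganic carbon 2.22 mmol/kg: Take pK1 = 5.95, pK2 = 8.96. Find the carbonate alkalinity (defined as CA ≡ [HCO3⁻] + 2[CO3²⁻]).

CA = 2.29 mmol/kg

CA = [HCO3⁻] + 2[CO3²⁻] = (α₁ + 2α₂)·DIC
At pH 7.69: [H⁺]/K1 = 10^-1.74 = 0.018197, K2/[H⁺] = 10^-1.27 = 0.053703
α₁ = 1/(1 + 0.018197 + 0.053703) = 1/1.0719 = 0.9329; α₂ = α₁·K2/[H⁺] = 0.05010
α₁ + 2α₂ = 1.0331
CA = 1.0331 × 2.22 = 2.29 mmol/kg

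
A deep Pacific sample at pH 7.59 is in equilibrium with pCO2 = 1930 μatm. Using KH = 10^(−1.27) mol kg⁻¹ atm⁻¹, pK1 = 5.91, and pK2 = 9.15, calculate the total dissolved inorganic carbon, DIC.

DIC = 5.20 mmol/kg

[CO2*] = KH · pCO2 = 10^(−1.27) × 1930×10^-6 = 1.036×10^-4 mol/kg
α₀ = 1/(1 + K1/[H⁺] + K1K2/[H⁺]²) = 1/(1 + 10^+1.68 + 10^+0.12) = 0.01993
DIC = [CO2*]/α₀ = 1.036×10^-4 / 0.01993 = 5.20 mmol/kg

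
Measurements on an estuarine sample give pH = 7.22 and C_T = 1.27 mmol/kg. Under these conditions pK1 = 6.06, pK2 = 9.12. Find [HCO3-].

[HCO3⁻] = 1.17 mmol/kg

α₁ = 1 / (1 + [H⁺]/K1 + K2/[H⁺]) = 1 / (1 + 10^-1.16 + 10^-1.90)
   = 1 / (1 + 0.069183 + 0.012589) = 1/1.0818 = 0.9244
[HCO3⁻] = α₁ × DIC = 0.9244 × 1.27 = 1.17 mmol/kg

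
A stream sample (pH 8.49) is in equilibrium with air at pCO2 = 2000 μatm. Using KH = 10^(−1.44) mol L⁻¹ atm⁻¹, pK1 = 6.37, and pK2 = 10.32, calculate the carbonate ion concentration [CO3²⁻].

[CO2*] = KH · pCO2 = 10^(−1.44) × 2000×10^-6 = 7.262×10^-5 mol/L
α₀ = 1/(1 + K1/[H⁺] + K1K2/[H⁺]²) = 1/(1 + 10^+2.12 + 10^+0.29) = 0.007420
DIC = [CO2*]/α₀ = 7.262×10^-5 / 0.007420 = 9.787 mmol/L
[CO3²⁻] = α₂·DIC; α₂ = 0.01447, so [CO3²⁻] = 0.01447 × 9.787 = 0.142 mmol/L

[CO3²⁻] = 0.142 mmol/L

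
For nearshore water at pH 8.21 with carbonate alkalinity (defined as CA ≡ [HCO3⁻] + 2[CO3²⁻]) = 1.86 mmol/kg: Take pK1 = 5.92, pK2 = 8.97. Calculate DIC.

DIC = 1.63 mmol/kg

CA = [HCO3⁻] + 2[CO3²⁻] = (α₁ + 2α₂)·DIC
At pH 8.21: [H⁺]/K1 = 10^-2.29 = 0.0051286, K2/[H⁺] = 10^-0.76 = 0.17378
α₁ = 1/(1 + 0.0051286 + 0.17378) = 1/1.1789 = 0.8482; α₂ = α₁·K2/[H⁺] = 0.1474
α₁ + 2α₂ = 1.1431
DIC = CA / (α₁ + 2α₂) = 1.86 / 1.1431 = 1.63 mmol/kg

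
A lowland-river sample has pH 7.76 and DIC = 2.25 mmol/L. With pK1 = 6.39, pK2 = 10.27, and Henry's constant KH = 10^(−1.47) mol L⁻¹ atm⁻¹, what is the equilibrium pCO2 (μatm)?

α₀ = 1 / (1 + K1/[H⁺] + K1K2/[H⁺]²) = 1 / (1 + 10^+1.37 + 10^-1.14)
   = 1 / (1 + 23.442 + 0.072444) = 1/24.515 = 0.04079
[CO2*] = α₀ × DIC = 0.04079 × 2.25 = 0.09178 mmol/L
pCO2 = [CO2*]/KH = 9.178×10^-5 / 3.388×10^-2 = 2710 μatm

pCO2 = 2710 μatm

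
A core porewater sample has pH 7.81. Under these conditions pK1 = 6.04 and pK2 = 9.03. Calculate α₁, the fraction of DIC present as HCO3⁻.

α₁ = 1 / (1 + [H⁺]/K1 + K2/[H⁺]) = 1 / (1 + 10^-1.77 + 10^-1.22)
   = 1 / (1 + 0.016982 + 0.060256) = 1/1.0772 = 0.9283

α₁ = 0.928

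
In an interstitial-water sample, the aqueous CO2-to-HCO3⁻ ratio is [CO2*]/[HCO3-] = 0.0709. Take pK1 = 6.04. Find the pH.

From K1 = [H⁺][HCO3-]/[CO2*]:  pH = pK1 − log₁₀([CO2*]/[HCO3-])
log₁₀(0.0709) = -1.149
pH = 6.04 − (-1.149) = 7.19

pH = 7.19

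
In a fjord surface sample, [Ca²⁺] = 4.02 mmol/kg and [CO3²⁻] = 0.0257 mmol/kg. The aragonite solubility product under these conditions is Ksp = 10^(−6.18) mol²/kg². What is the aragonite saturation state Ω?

Ksp = 10^(−6.18) = 6.607×10^-7
Ω = [Ca²⁺][CO3²⁻]/Ksp = (4.02×10^-3)(0.0257×10^-3) / 6.607×10^-7 = 0.156

Ω = 0.156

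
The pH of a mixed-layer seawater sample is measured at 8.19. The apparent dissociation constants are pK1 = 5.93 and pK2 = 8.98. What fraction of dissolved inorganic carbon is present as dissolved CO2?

α₀ = 1 / (1 + K1/[H⁺] + K1K2/[H⁺]²) = 1 / (1 + 10^+2.26 + 10^+1.47)
   = 1 / (1 + 181.97 + 29.512) = 1/212.48 = 0.004706

α₀ = 0.00471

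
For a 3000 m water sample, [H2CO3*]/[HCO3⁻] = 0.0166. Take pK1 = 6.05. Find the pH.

pH = 7.83

From K1 = [H⁺][HCO3⁻]/[H2CO3*]:  pH = pK1 − log₁₀([H2CO3*]/[HCO3⁻])
log₁₀(0.0166) = -1.780
pH = 6.05 − (-1.780) = 7.83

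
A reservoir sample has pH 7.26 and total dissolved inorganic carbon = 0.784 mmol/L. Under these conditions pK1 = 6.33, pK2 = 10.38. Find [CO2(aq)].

α₀ = 1 / (1 + K1/[H⁺] + K1K2/[H⁺]²) = 1 / (1 + 10^+0.93 + 10^-2.19)
   = 1 / (1 + 8.5114 + 0.0064565) = 1/9.5178 = 0.1051
[CO2*] = α₀ × DIC = 0.1051 × 0.784 = 0.0824 mmol/L

[CO2*] = 0.0824 mmol/L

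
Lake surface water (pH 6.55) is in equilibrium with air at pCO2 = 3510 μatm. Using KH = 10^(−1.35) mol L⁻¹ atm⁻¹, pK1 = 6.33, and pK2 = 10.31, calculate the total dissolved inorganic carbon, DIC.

DIC = 0.417 mmol/L

[CO2*] = KH · pCO2 = 10^(−1.35) × 3510×10^-6 = 1.568×10^-4 mol/L
α₀ = 1/(1 + K1/[H⁺] + K1K2/[H⁺]²) = 1/(1 + 10^+0.22 + 10^-3.54) = 0.3760
DIC = [CO2*]/α₀ = 1.568×10^-4 / 0.3760 = 0.417 mmol/L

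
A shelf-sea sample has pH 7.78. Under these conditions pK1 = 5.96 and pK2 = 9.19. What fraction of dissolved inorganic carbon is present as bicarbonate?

α₁ = 1 / (1 + [H⁺]/K1 + K2/[H⁺]) = 1 / (1 + 10^-1.82 + 10^-1.41)
   = 1 / (1 + 0.015136 + 0.038905) = 1/1.0540 = 0.9487

α₁ = 0.949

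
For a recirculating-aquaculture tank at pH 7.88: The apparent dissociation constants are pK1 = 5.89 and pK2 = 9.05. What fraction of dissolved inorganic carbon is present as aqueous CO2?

α₀ = 1 / (1 + K1/[H⁺] + K1K2/[H⁺]²) = 1 / (1 + 10^+1.99 + 10^+0.82)
   = 1 / (1 + 97.724 + 6.6069) = 1/105.33 = 0.009494

α₀ = 0.00949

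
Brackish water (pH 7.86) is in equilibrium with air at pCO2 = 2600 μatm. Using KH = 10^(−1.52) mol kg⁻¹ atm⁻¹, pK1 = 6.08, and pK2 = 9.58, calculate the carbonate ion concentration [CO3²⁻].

[CO2*] = KH · pCO2 = 10^(−1.52) × 2600×10^-6 = 7.852×10^-5 mol/kg
α₀ = 1/(1 + K1/[H⁺] + K1K2/[H⁺]²) = 1/(1 + 10^+1.78 + 10^+0.06) = 0.01602
DIC = [CO2*]/α₀ = 7.852×10^-5 / 0.01602 = 4.900 mmol/kg
[CO3²⁻] = α₂·DIC; α₂ = 0.01840, so [CO3²⁻] = 0.01840 × 4.900 = 0.0902 mmol/kg

[CO3²⁻] = 0.0902 mmol/kg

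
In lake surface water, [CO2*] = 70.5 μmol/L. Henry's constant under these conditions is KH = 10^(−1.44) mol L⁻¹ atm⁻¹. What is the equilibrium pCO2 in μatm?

KH = 10^(−1.44) = 3.631×10^-2 mol L⁻¹ atm⁻¹
pCO2 = [CO2*]/KH = 70.5×10^-6 / 3.631×10^-2 = 1.94×10^-3 atm = 1940 μatm

pCO2 = 1940 μatm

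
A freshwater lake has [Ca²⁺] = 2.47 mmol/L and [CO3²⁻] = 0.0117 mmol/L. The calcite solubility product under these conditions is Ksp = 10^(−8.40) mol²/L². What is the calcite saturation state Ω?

Ω = 7.26

Ksp = 10^(−8.40) = 3.981×10^-9
Ω = [Ca²⁺][CO3²⁻]/Ksp = (2.47×10^-3)(0.0117×10^-3) / 3.981×10^-9 = 7.26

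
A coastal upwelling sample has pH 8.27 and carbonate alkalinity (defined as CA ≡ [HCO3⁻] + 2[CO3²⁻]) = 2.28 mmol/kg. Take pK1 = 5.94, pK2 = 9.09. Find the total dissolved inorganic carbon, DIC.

DIC = 2.02 mmol/kg

CA = [HCO3⁻] + 2[CO3²⁻] = (α₁ + 2α₂)·DIC
At pH 8.27: [H⁺]/K1 = 10^-2.33 = 0.0046774, K2/[H⁺] = 10^-0.82 = 0.15136
α₁ = 1/(1 + 0.0046774 + 0.15136) = 1/1.1560 = 0.8650; α₂ = α₁·K2/[H⁺] = 0.1309
α₁ + 2α₂ = 1.1269
DIC = CA / (α₁ + 2α₂) = 2.28 / 1.1269 = 2.02 mmol/kg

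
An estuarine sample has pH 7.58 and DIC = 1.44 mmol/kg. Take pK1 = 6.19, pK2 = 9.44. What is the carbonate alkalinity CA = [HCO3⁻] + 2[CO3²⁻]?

CA = [HCO3⁻] + 2[CO3²⁻] = (α₁ + 2α₂)·DIC
At pH 7.58: [H⁺]/K1 = 10^-1.39 = 0.040738, K2/[H⁺] = 10^-1.86 = 0.013804
α₁ = 1/(1 + 0.040738 + 0.013804) = 1/1.0545 = 0.9483; α₂ = α₁·K2/[H⁺] = 0.01309
α₁ + 2α₂ = 0.9745
CA = 0.9745 × 1.44 = 1.40 mmol/kg

CA = 1.40 mmol/kg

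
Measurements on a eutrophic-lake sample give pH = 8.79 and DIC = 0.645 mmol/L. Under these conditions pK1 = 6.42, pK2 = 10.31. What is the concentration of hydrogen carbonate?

[HCO3⁻] = 0.624 mmol/L

α₁ = 1 / (1 + [H⁺]/K1 + K2/[H⁺]) = 1 / (1 + 10^-2.37 + 10^-1.52)
   = 1 / (1 + 0.0042658 + 0.030200) = 1/1.0345 = 0.9667
[HCO3⁻] = α₁ × DIC = 0.9667 × 0.645 = 0.624 mmol/L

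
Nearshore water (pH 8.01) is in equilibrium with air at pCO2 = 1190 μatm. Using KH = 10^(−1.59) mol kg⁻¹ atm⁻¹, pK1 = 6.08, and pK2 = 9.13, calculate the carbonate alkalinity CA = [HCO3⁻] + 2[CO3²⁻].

CA = 3.00 mmol/kg

[CO2*] = KH · pCO2 = 10^(−1.59) × 1190×10^-6 = 3.059×10^-5 mol/kg
α₀ = 1/(1 + K1/[H⁺] + K1K2/[H⁺]²) = 1/(1 + 10^+1.93 + 10^+0.81) = 0.01080
DIC = [CO2*]/α₀ = 3.059×10^-5 / 0.01080 = 2.832 mmol/kg
CA = (α₁ + 2α₂)·DIC = (0.9194 + 2×0.06975) × 2.832 = 3.00 mmol/kg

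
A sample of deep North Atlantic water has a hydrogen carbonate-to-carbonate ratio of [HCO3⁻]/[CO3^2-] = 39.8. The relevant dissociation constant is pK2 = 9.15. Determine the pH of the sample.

pH = 7.55

From K2 = [H⁺][CO3^2-]/[HCO3⁻]:  pH = pK2 − log₁₀([HCO3⁻]/[CO3^2-])
log₁₀(39.8) = +1.600
pH = 9.15 − (+1.600) = 7.55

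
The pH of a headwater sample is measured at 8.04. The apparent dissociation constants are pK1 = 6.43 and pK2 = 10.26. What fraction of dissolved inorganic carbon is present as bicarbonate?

α₁ = 0.970

α₁ = 1 / (1 + [H⁺]/K1 + K2/[H⁺]) = 1 / (1 + 10^-1.61 + 10^-2.22)
   = 1 / (1 + 0.024547 + 0.0060256) = 1/1.0306 = 0.9703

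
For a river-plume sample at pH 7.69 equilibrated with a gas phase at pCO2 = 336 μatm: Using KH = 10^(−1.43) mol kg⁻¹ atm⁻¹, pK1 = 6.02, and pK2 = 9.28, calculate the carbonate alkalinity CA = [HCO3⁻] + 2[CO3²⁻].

CA = 0.614 mmol/kg

[CO2*] = KH · pCO2 = 10^(−1.43) × 336×10^-6 = 1.248×10^-5 mol/kg
α₀ = 1/(1 + K1/[H⁺] + K1K2/[H⁺]²) = 1/(1 + 10^+1.67 + 10^+0.08) = 0.02042
DIC = [CO2*]/α₀ = 1.248×10^-5 / 0.02042 = 0.6114 mmol/kg
CA = (α₁ + 2α₂)·DIC = (0.9550 + 2×0.02455) × 0.6114 = 0.614 mmol/kg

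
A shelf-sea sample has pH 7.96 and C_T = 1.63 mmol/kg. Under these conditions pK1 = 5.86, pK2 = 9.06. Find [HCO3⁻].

α₁ = 1 / (1 + [H⁺]/K1 + K2/[H⁺]) = 1 / (1 + 10^-2.10 + 10^-1.10)
   = 1 / (1 + 0.0079433 + 0.079433) = 1/1.0874 = 0.9196
[HCO3⁻] = α₁ × DIC = 0.9196 × 1.63 = 1.50 mmol/kg

[HCO3⁻] = 1.50 mmol/kg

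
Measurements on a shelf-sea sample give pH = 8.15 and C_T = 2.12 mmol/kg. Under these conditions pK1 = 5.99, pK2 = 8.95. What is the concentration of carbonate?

α₂ = 1 / (1 + [H⁺]/K2 + [H⁺]²/(K1K2)) = 1 / (1 + 10^+0.80 + 10^-1.36)
   = 1 / (1 + 6.3096 + 0.043652) = 1/7.3532 = 0.1360
[CO3²⁻] = α₂ × DIC = 0.1360 × 2.12 = 0.288 mmol/kg

[CO3²⁻] = 0.288 mmol/kg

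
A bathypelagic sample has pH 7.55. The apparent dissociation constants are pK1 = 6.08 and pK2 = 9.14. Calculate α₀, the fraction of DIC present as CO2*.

α₀ = 0.0320

α₀ = 1 / (1 + K1/[H⁺] + K1K2/[H⁺]²) = 1 / (1 + 10^+1.47 + 10^-0.12)
   = 1 / (1 + 29.512 + 0.75858) = 1/31.271 = 0.03198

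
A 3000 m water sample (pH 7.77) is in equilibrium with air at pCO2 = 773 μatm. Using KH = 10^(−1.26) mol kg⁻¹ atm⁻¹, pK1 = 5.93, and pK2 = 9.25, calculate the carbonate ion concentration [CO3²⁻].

[CO2*] = KH · pCO2 = 10^(−1.26) × 773×10^-6 = 4.248×10^-5 mol/kg
α₀ = 1/(1 + K1/[H⁺] + K1K2/[H⁺]²) = 1/(1 + 10^+1.84 + 10^+0.36) = 0.01380
DIC = [CO2*]/α₀ = 4.248×10^-5 / 0.01380 = 3.079 mmol/kg
[CO3²⁻] = α₂·DIC; α₂ = 0.03161, so [CO3²⁻] = 0.03161 × 3.079 = 0.0973 mmol/kg

[CO3²⁻] = 0.0973 mmol/kg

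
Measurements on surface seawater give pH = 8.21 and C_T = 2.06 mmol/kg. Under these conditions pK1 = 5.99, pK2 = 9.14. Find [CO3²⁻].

[CO3²⁻] = 0.215 mmol/kg

α₂ = 1 / (1 + [H⁺]/K2 + [H⁺]²/(K1K2)) = 1 / (1 + 10^+0.93 + 10^-1.29)
   = 1 / (1 + 8.5114 + 0.051286) = 1/9.5627 = 0.1046
[CO3²⁻] = α₂ × DIC = 0.1046 × 2.06 = 0.215 mmol/kg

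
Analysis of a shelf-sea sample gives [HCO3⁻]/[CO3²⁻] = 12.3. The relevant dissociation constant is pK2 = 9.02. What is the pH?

pH = 7.93

From K2 = [H⁺][CO3²⁻]/[HCO3⁻]:  pH = pK2 − log₁₀([HCO3⁻]/[CO3²⁻])
log₁₀(12.3) = +1.090
pH = 9.02 − (+1.090) = 7.93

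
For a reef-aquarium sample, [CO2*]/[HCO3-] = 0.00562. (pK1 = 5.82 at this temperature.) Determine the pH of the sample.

From K1 = [H⁺][HCO3-]/[CO2*]:  pH = pK1 − log₁₀([CO2*]/[HCO3-])
log₁₀(0.00562) = -2.250
pH = 5.82 − (-2.250) = 8.07

pH = 8.07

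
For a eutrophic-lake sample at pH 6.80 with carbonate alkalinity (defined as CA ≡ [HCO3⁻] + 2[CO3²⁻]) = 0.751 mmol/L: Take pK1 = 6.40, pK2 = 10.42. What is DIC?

CA = [HCO3⁻] + 2[CO3²⁻] = (α₁ + 2α₂)·DIC
At pH 6.80: [H⁺]/K1 = 10^-0.40 = 0.39811, K2/[H⁺] = 10^-3.62 = 0.00023988
α₁ = 1/(1 + 0.39811 + 0.00023988) = 1/1.3983 = 0.7151; α₂ = α₁·K2/[H⁺] = 0.0001715
α₁ + 2α₂ = 0.7155
DIC = CA / (α₁ + 2α₂) = 0.751 / 0.7155 = 1.05 mmol/L

DIC = 1.05 mmol/L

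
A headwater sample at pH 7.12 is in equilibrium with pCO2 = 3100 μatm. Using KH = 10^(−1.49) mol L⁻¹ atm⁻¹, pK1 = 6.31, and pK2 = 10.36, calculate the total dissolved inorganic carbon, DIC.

[CO2*] = KH · pCO2 = 10^(−1.49) × 3100×10^-6 = 1.003×10^-4 mol/L
α₀ = 1/(1 + K1/[H⁺] + K1K2/[H⁺]²) = 1/(1 + 10^+0.81 + 10^-2.43) = 0.1340
DIC = [CO2*]/α₀ = 1.003×10^-4 / 0.1340 = 0.748 mmol/L

DIC = 0.748 mmol/L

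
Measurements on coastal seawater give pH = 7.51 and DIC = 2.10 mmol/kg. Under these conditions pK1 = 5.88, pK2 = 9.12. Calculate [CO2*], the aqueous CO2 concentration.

α₀ = 1 / (1 + K1/[H⁺] + K1K2/[H⁺]²) = 1 / (1 + 10^+1.63 + 10^+0.02)
   = 1 / (1 + 42.658 + 1.0471) = 1/44.705 = 0.02237
[CO2*] = α₀ × DIC = 0.02237 × 2.10 = 0.0470 mmol/kg

[CO2*] = 0.0470 mmol/kg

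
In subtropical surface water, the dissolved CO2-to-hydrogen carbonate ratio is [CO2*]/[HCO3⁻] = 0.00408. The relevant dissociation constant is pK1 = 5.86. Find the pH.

From K1 = [H⁺][HCO3⁻]/[CO2*]:  pH = pK1 − log₁₀([CO2*]/[HCO3⁻])
log₁₀(0.00408) = -2.389
pH = 5.86 − (-2.389) = 8.25

pH = 8.25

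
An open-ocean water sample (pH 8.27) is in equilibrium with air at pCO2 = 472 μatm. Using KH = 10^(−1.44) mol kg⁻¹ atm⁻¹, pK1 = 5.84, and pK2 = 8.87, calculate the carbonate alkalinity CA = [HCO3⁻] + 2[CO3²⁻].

CA = 6.93 mmol/kg

[CO2*] = KH · pCO2 = 10^(−1.44) × 472×10^-6 = 1.714×10^-5 mol/kg
α₀ = 1/(1 + K1/[H⁺] + K1K2/[H⁺]²) = 1/(1 + 10^+2.43 + 10^+1.83) = 0.002961
DIC = [CO2*]/α₀ = 1.714×10^-5 / 0.002961 = 5.788 mmol/kg
CA = (α₁ + 2α₂)·DIC = (0.7969 + 2×0.2002) × 5.788 = 6.93 mmol/kg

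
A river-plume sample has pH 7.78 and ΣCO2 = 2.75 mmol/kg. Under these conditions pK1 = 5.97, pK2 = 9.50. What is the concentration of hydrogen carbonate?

[HCO3⁻] = 2.66 mmol/kg

α₁ = 1 / (1 + [H⁺]/K1 + K2/[H⁺]) = 1 / (1 + 10^-1.81 + 10^-1.72)
   = 1 / (1 + 0.015488 + 0.019055) = 1/1.0345 = 0.9666
[HCO3⁻] = α₁ × DIC = 0.9666 × 2.75 = 2.66 mmol/kg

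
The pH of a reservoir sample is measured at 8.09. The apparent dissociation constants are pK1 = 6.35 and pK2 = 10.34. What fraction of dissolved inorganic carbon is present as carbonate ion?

α₂ = 1 / (1 + [H⁺]/K2 + [H⁺]²/(K1K2)) = 1 / (1 + 10^+2.25 + 10^+0.51)
   = 1 / (1 + 177.83 + 3.2359) = 1/182.06 = 0.005493

α₂ = 0.00549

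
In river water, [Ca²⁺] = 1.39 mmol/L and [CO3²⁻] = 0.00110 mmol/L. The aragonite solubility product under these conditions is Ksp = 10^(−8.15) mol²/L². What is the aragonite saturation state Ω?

Ksp = 10^(−8.15) = 7.079×10^-9
Ω = [Ca²⁺][CO3²⁻]/Ksp = (1.39×10^-3)(0.00110×10^-3) / 7.079×10^-9 = 0.216

Ω = 0.216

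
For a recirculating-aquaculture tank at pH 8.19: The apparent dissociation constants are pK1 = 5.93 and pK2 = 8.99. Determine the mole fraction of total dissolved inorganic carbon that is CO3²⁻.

α₂ = 1 / (1 + [H⁺]/K2 + [H⁺]²/(K1K2)) = 1 / (1 + 10^+0.80 + 10^-1.46)
   = 1 / (1 + 6.3096 + 0.034674) = 1/7.3442 = 0.1362

α₂ = 0.136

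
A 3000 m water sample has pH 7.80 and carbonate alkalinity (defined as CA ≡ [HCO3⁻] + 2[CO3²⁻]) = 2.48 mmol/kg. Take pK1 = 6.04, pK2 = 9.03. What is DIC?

DIC = 2.39 mmol/kg

CA = [HCO3⁻] + 2[CO3²⁻] = (α₁ + 2α₂)·DIC
At pH 7.80: [H⁺]/K1 = 10^-1.76 = 0.017378, K2/[H⁺] = 10^-1.23 = 0.058884
α₁ = 1/(1 + 0.017378 + 0.058884) = 1/1.0763 = 0.9291; α₂ = α₁·K2/[H⁺] = 0.05471
α₁ + 2α₂ = 1.0386
DIC = CA / (α₁ + 2α₂) = 2.48 / 1.0386 = 2.39 mmol/kg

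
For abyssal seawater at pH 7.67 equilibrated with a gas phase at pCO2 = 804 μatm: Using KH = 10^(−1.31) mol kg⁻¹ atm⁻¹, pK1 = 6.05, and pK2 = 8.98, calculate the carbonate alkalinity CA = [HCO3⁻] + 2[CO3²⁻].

[CO2*] = KH · pCO2 = 10^(−1.31) × 804×10^-6 = 3.938×10^-5 mol/kg
α₀ = 1/(1 + K1/[H⁺] + K1K2/[H⁺]²) = 1/(1 + 10^+1.62 + 10^+0.31) = 0.02236
DIC = [CO2*]/α₀ = 3.938×10^-5 / 0.02236 = 1.761 mmol/kg
CA = (α₁ + 2α₂)·DIC = (0.9320 + 2×0.04565) × 1.761 = 1.80 mmol/kg

CA = 1.80 mmol/kg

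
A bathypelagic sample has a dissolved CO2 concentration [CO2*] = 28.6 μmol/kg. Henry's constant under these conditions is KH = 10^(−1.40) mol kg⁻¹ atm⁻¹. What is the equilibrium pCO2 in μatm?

KH = 10^(−1.40) = 3.981×10^-2 mol kg⁻¹ atm⁻¹
pCO2 = [CO2*]/KH = 28.6×10^-6 / 3.981×10^-2 = 7.18×10^-4 atm = 718 μatm

pCO2 = 718 μatm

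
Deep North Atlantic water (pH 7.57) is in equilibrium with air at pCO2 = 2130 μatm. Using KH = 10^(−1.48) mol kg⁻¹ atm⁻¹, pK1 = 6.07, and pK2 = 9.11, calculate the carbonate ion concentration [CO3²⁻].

[CO2*] = KH · pCO2 = 10^(−1.48) × 2130×10^-6 = 7.053×10^-5 mol/kg
α₀ = 1/(1 + K1/[H⁺] + K1K2/[H⁺]²) = 1/(1 + 10^+1.50 + 10^-0.04) = 0.02982
DIC = [CO2*]/α₀ = 7.053×10^-5 / 0.02982 = 2.365 mmol/kg
[CO3²⁻] = α₂·DIC; α₂ = 0.02720, so [CO3²⁻] = 0.02720 × 2.365 = 0.0643 mmol/kg

[CO3²⁻] = 0.0643 mmol/kg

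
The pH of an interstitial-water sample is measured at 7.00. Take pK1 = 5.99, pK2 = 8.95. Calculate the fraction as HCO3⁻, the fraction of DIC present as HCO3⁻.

α₁ = 1 / (1 + [H⁺]/K1 + K2/[H⁺]) = 1 / (1 + 10^-1.01 + 10^-1.95)
   = 1 / (1 + 0.097724 + 0.011220) = 1/1.1089 = 0.9018

α₁ = 0.902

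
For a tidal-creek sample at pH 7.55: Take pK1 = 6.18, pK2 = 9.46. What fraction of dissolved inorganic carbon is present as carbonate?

α₂ = 1 / (1 + [H⁺]/K2 + [H⁺]²/(K1K2)) = 1 / (1 + 10^+1.91 + 10^+0.54)
   = 1 / (1 + 81.283 + 3.4674) = 1/85.750 = 0.01166

α₂ = 0.0117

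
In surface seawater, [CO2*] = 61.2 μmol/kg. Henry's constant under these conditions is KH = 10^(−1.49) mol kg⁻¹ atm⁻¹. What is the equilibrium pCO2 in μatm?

KH = 10^(−1.49) = 3.236×10^-2 mol kg⁻¹ atm⁻¹
pCO2 = [CO2*]/KH = 61.2×10^-6 / 3.236×10^-2 = 1.89×10^-3 atm = 1890 μatm

pCO2 = 1890 μatm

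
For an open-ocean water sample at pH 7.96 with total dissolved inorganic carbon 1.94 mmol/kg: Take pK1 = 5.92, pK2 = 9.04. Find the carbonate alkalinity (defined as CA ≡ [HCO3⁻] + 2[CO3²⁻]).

CA = 2.07 mmol/kg

CA = [HCO3⁻] + 2[CO3²⁻] = (α₁ + 2α₂)·DIC
At pH 7.96: [H⁺]/K1 = 10^-2.04 = 0.0091201, K2/[H⁺] = 10^-1.08 = 0.083176
α₁ = 1/(1 + 0.0091201 + 0.083176) = 1/1.0923 = 0.9155; α₂ = α₁·K2/[H⁺] = 0.07615
α₁ + 2α₂ = 1.0678
CA = 1.0678 × 1.94 = 2.07 mmol/kg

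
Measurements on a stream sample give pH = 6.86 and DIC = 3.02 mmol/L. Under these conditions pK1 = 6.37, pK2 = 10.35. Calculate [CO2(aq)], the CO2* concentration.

α₀ = 1 / (1 + K1/[H⁺] + K1K2/[H⁺]²) = 1 / (1 + 10^+0.49 + 10^-3.00)
   = 1 / (1 + 3.0903 + 0.0010000) = 1/4.0913 = 0.2444
[CO2*] = α₀ × DIC = 0.2444 × 3.02 = 0.738 mmol/L

[CO2*] = 0.738 mmol/L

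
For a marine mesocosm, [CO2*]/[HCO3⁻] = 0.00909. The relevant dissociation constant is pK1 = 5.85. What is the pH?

From K1 = [H⁺][HCO3⁻]/[CO2*]:  pH = pK1 − log₁₀([CO2*]/[HCO3⁻])
log₁₀(0.00909) = -2.041
pH = 5.85 − (-2.041) = 7.89

pH = 7.89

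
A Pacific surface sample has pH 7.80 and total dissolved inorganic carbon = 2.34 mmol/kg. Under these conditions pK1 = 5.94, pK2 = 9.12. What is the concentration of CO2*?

α₀ = 1 / (1 + K1/[H⁺] + K1K2/[H⁺]²) = 1 / (1 + 10^+1.86 + 10^+0.54)
   = 1 / (1 + 72.444 + 3.4674) = 1/76.911 = 0.01300
[CO2*] = α₀ × DIC = 0.01300 × 2.34 = 0.0304 mmol/kg

[CO2*] = 0.0304 mmol/kg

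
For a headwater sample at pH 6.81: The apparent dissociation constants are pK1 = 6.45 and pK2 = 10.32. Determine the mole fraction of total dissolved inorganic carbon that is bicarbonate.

α₁ = 0.696

α₁ = 1 / (1 + [H⁺]/K1 + K2/[H⁺]) = 1 / (1 + 10^-0.36 + 10^-3.51)
   = 1 / (1 + 0.43652 + 0.00030903) = 1/1.4368 = 0.6960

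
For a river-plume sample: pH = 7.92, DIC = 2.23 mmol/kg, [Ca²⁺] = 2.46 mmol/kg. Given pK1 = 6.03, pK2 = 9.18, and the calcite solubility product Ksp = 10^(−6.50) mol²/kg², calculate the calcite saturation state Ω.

α₂ = 1 / (1 + [H⁺]/K2 + [H⁺]²/(K1K2)) = 1 / (1 + 10^+1.26 + 10^-0.63)
   = 1 / (1 + 18.197 + 0.23442) = 1/19.431 = 0.05146
[CO3²⁻] = α₂ × DIC = 0.05146 × 2.23 = 0.1148 mmol/kg
Ksp = 10^(−6.50) = 3.162×10^-7
Ω = [Ca²⁺][CO3²⁻]/Ksp = (2.46×10^-3)(1.148×10^-4) / 3.162×10^-7 = 0.893

Ω = 0.893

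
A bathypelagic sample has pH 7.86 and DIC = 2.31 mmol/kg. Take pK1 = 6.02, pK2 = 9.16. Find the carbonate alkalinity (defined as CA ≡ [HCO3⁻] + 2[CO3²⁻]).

CA = 2.39 mmol/kg

CA = [HCO3⁻] + 2[CO3²⁻] = (α₁ + 2α₂)·DIC
At pH 7.86: [H⁺]/K1 = 10^-1.84 = 0.014454, K2/[H⁺] = 10^-1.30 = 0.050119
α₁ = 1/(1 + 0.014454 + 0.050119) = 1/1.0646 = 0.9393; α₂ = α₁·K2/[H⁺] = 0.04708
α₁ + 2α₂ = 1.0335
CA = 1.0335 × 2.31 = 2.39 mmol/kg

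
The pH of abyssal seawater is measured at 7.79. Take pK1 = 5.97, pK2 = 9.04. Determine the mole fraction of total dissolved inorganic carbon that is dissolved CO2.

α₀ = 1 / (1 + K1/[H⁺] + K1K2/[H⁺]²) = 1 / (1 + 10^+1.82 + 10^+0.57)
   = 1 / (1 + 66.069 + 3.7154) = 1/70.785 = 0.01413

α₀ = 0.0141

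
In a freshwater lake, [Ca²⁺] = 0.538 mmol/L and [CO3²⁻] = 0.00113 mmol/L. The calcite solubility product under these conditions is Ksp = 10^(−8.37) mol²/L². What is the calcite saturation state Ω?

Ksp = 10^(−8.37) = 4.266×10^-9
Ω = [Ca²⁺][CO3²⁻]/Ksp = (0.538×10^-3)(0.00113×10^-3) / 4.266×10^-9 = 0.143

Ω = 0.143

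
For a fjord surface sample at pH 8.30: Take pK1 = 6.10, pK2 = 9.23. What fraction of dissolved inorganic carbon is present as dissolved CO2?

α₀ = 1 / (1 + K1/[H⁺] + K1K2/[H⁺]²) = 1 / (1 + 10^+2.20 + 10^+1.27)
   = 1 / (1 + 158.49 + 18.621) = 1/178.11 = 0.005615

α₀ = 0.00561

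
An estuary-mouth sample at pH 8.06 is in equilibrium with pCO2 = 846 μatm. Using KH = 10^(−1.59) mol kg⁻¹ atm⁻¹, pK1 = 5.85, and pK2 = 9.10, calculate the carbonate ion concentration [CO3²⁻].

[CO3²⁻] = 0.322 mmol/kg

[CO2*] = KH · pCO2 = 10^(−1.59) × 846×10^-6 = 2.175×10^-5 mol/kg
α₀ = 1/(1 + K1/[H⁺] + K1K2/[H⁺]²) = 1/(1 + 10^+2.21 + 10^+1.17) = 0.005619
DIC = [CO2*]/α₀ = 2.175×10^-5 / 0.005619 = 3.870 mmol/kg
[CO3²⁻] = α₂·DIC; α₂ = 0.08311, so [CO3²⁻] = 0.08311 × 3.870 = 0.322 mmol/kg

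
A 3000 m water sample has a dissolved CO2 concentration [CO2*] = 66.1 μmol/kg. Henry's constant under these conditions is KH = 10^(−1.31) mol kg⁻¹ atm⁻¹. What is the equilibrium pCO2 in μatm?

KH = 10^(−1.31) = 4.898×10^-2 mol kg⁻¹ atm⁻¹
pCO2 = [CO2*]/KH = 66.1×10^-6 / 4.898×10^-2 = 1.35×10^-3 atm = 1350 μatm

pCO2 = 1350 μatm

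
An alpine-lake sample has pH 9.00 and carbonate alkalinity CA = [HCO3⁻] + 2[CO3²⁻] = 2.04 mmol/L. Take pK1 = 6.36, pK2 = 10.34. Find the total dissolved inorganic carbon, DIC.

DIC = 1.96 mmol/L

CA = [HCO3⁻] + 2[CO3²⁻] = (α₁ + 2α₂)·DIC
At pH 9.00: [H⁺]/K1 = 10^-2.64 = 0.0022909, K2/[H⁺] = 10^-1.34 = 0.045709
α₁ = 1/(1 + 0.0022909 + 0.045709) = 1/1.0480 = 0.9542; α₂ = α₁·K2/[H⁺] = 0.04362
α₁ + 2α₂ = 1.0414
DIC = CA / (α₁ + 2α₂) = 2.04 / 1.0414 = 1.96 mmol/L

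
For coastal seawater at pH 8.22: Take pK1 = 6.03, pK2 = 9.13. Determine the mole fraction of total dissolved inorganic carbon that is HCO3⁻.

α₁ = 0.885

α₁ = 1 / (1 + [H⁺]/K1 + K2/[H⁺]) = 1 / (1 + 10^-2.19 + 10^-0.91)
   = 1 / (1 + 0.0064565 + 0.12303) = 1/1.1295 = 0.8854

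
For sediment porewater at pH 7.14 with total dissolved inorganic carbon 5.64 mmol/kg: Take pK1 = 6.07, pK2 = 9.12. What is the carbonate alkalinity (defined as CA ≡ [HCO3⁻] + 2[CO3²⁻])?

CA = [HCO3⁻] + 2[CO3²⁻] = (α₁ + 2α₂)·DIC
At pH 7.14: [H⁺]/K1 = 10^-1.07 = 0.085114, K2/[H⁺] = 10^-1.98 = 0.010471
α₁ = 1/(1 + 0.085114 + 0.010471) = 1/1.0956 = 0.9128; α₂ = α₁·K2/[H⁺] = 0.009558
α₁ + 2α₂ = 0.9319
CA = 0.9319 × 5.64 = 5.26 mmol/kg

CA = 5.26 mmol/kg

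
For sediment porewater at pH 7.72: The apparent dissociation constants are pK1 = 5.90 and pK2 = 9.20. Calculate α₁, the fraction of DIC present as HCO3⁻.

α₁ = 0.954

α₁ = 1 / (1 + [H⁺]/K1 + K2/[H⁺]) = 1 / (1 + 10^-1.82 + 10^-1.48)
   = 1 / (1 + 0.015136 + 0.033113) = 1/1.0482 = 0.9540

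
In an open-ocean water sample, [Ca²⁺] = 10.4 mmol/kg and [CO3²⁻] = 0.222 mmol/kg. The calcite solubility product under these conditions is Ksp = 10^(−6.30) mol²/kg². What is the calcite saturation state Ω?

Ω = 4.61

Ksp = 10^(−6.30) = 5.012×10^-7
Ω = [Ca²⁺][CO3²⁻]/Ksp = (10.4×10^-3)(0.222×10^-3) / 5.012×10^-7 = 4.61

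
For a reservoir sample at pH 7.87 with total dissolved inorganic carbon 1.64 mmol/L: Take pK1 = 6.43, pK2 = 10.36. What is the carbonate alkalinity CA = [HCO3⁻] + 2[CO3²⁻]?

CA = [HCO3⁻] + 2[CO3²⁻] = (α₁ + 2α₂)·DIC
At pH 7.87: [H⁺]/K1 = 10^-1.44 = 0.036308, K2/[H⁺] = 10^-2.49 = 0.0032359
α₁ = 1/(1 + 0.036308 + 0.0032359) = 1/1.0395 = 0.9620; α₂ = α₁·K2/[H⁺] = 0.003113
α₁ + 2α₂ = 0.9682
CA = 0.9682 × 1.64 = 1.59 mmol/L

CA = 1.59 mmol/L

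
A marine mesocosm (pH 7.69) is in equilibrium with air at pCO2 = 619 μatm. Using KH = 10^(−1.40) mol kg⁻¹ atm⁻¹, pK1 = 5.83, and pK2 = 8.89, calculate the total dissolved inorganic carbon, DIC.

DIC = 1.92 mmol/kg

[CO2*] = KH · pCO2 = 10^(−1.40) × 619×10^-6 = 2.464×10^-5 mol/kg
α₀ = 1/(1 + K1/[H⁺] + K1K2/[H⁺]²) = 1/(1 + 10^+1.86 + 10^+0.66) = 0.01282
DIC = [CO2*]/α₀ = 2.464×10^-5 / 0.01282 = 1.92 mmol/kg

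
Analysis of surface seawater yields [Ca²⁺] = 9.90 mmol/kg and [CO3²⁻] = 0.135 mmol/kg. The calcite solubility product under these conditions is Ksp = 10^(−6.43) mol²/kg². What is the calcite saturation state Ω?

Ksp = 10^(−6.43) = 3.715×10^-7
Ω = [Ca²⁺][CO3²⁻]/Ksp = (9.90×10^-3)(0.135×10^-3) / 3.715×10^-7 = 3.60

Ω = 3.60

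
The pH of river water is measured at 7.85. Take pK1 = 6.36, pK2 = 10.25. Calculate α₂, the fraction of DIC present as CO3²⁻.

α₂ = 1 / (1 + [H⁺]/K2 + [H⁺]²/(K1K2)) = 1 / (1 + 10^+2.40 + 10^+0.91)
   = 1 / (1 + 251.19 + 8.1283) = 1/260.32 = 0.003841

α₂ = 0.00384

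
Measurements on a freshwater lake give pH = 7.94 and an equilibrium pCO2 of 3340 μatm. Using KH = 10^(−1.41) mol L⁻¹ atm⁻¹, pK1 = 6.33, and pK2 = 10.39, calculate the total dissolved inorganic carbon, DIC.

DIC = 5.44 mmol/L

[CO2*] = KH · pCO2 = 10^(−1.41) × 3340×10^-6 = 1.299×10^-4 mol/L
α₀ = 1/(1 + K1/[H⁺] + K1K2/[H⁺]²) = 1/(1 + 10^+1.61 + 10^-0.84) = 0.02388
DIC = [CO2*]/α₀ = 1.299×10^-4 / 0.02388 = 5.44 mmol/L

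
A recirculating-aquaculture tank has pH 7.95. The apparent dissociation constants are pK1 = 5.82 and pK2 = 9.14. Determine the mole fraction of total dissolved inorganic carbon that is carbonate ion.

α₂ = 0.0602

α₂ = 1 / (1 + [H⁺]/K2 + [H⁺]²/(K1K2)) = 1 / (1 + 10^+1.19 + 10^-0.94)
   = 1 / (1 + 15.488 + 0.11482) = 1/16.603 = 0.06023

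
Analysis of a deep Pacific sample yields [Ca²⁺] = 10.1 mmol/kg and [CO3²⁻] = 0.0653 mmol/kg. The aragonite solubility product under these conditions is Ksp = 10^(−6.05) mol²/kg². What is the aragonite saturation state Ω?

Ksp = 10^(−6.05) = 8.913×10^-7
Ω = [Ca²⁺][CO3²⁻]/Ksp = (10.1×10^-3)(0.0653×10^-3) / 8.913×10^-7 = 0.740

Ω = 0.740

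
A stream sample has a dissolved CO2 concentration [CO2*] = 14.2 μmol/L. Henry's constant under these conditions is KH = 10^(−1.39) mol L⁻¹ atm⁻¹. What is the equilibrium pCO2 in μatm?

KH = 10^(−1.39) = 4.074×10^-2 mol L⁻¹ atm⁻¹
pCO2 = [CO2*]/KH = 14.2×10^-6 / 4.074×10^-2 = 3.49×10^-4 atm = 349 μatm

pCO2 = 349 μatm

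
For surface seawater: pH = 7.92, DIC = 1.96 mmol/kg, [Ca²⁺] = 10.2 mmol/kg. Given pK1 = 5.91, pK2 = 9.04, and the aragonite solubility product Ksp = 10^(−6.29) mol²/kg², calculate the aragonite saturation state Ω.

Ω = 2.72

α₂ = 1 / (1 + [H⁺]/K2 + [H⁺]²/(K1K2)) = 1 / (1 + 10^+1.12 + 10^-0.89)
   = 1 / (1 + 13.183 + 0.12882) = 1/14.311 = 0.06987
[CO3²⁻] = α₂ × DIC = 0.06987 × 1.96 = 0.1370 mmol/kg
Ksp = 10^(−6.29) = 5.129×10^-7
Ω = [Ca²⁺][CO3²⁻]/Ksp = (10.2×10^-3)(1.370×10^-4) / 5.129×10^-7 = 2.72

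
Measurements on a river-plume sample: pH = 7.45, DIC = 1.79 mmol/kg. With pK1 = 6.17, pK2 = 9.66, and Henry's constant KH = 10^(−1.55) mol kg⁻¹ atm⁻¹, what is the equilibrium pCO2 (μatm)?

α₀ = 1 / (1 + K1/[H⁺] + K1K2/[H⁺]²) = 1 / (1 + 10^+1.28 + 10^-0.93)
   = 1 / (1 + 19.055 + 0.11749) = 1/20.172 = 0.04957
[CO2*] = α₀ × DIC = 0.04957 × 1.79 = 0.08874 mmol/kg
pCO2 = [CO2*]/KH = 8.874×10^-5 / 2.818×10^-2 = 3150 μatm

pCO2 = 3150 μatm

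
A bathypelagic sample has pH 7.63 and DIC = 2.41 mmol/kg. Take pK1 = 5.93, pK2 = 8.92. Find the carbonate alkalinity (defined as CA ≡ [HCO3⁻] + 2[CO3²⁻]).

CA = [HCO3⁻] + 2[CO3²⁻] = (α₁ + 2α₂)·DIC
At pH 7.63: [H⁺]/K1 = 10^-1.70 = 0.019953, K2/[H⁺] = 10^-1.29 = 0.051286
α₁ = 1/(1 + 0.019953 + 0.051286) = 1/1.0712 = 0.9335; α₂ = α₁·K2/[H⁺] = 0.04788
α₁ + 2α₂ = 1.0292
CA = 1.0292 × 2.41 = 2.48 mmol/kg

CA = 2.48 mmol/kg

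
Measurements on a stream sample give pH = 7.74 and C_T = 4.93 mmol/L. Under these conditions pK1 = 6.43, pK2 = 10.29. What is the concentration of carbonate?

α₂ = 1 / (1 + [H⁺]/K2 + [H⁺]²/(K1K2)) = 1 / (1 + 10^+2.55 + 10^+1.24)
   = 1 / (1 + 354.81 + 17.378) = 1/373.19 = 0.002680
[CO3²⁻] = α₂ × DIC = 0.002680 × 4.93 = 0.0132 mmol/L = 13.2 μmol/L

[CO3²⁻] = 13.2 μmol/L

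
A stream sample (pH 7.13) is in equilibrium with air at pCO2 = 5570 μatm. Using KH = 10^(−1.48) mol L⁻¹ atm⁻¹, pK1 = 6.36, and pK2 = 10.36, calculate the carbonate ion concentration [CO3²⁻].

[CO2*] = KH · pCO2 = 10^(−1.48) × 5570×10^-6 = 1.844×10^-4 mol/L
α₀ = 1/(1 + K1/[H⁺] + K1K2/[H⁺]²) = 1/(1 + 10^+0.77 + 10^-2.46) = 0.1451
DIC = [CO2*]/α₀ = 1.844×10^-4 / 0.1451 = 1.271 mmol/L
[CO3²⁻] = α₂·DIC; α₂ = 0.0005031, so [CO3²⁻] = 0.0005031 × 1.271 = 0.000640 mmol/L = 0.640 μmol/L

[CO3²⁻] = 0.640 μmol/L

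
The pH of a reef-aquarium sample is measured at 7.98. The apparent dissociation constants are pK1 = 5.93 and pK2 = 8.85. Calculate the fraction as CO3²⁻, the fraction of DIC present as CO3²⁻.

α₂ = 0.118

α₂ = 1 / (1 + [H⁺]/K2 + [H⁺]²/(K1K2)) = 1 / (1 + 10^+0.87 + 10^-1.18)
   = 1 / (1 + 7.4131 + 0.066069) = 1/8.4792 = 0.1179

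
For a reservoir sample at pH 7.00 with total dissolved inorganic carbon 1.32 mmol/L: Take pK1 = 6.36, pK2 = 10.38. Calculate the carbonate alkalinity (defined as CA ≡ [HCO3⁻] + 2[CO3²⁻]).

CA = [HCO3⁻] + 2[CO3²⁻] = (α₁ + 2α₂)·DIC
At pH 7.00: [H⁺]/K1 = 10^-0.64 = 0.22909, K2/[H⁺] = 10^-3.38 = 0.00041687
α₁ = 1/(1 + 0.22909 + 0.00041687) = 1/1.2295 = 0.8133; α₂ = α₁·K2/[H⁺] = 0.0003391
α₁ + 2α₂ = 0.8140
CA = 0.8140 × 1.32 = 1.07 mmol/L

CA = 1.07 mmol/L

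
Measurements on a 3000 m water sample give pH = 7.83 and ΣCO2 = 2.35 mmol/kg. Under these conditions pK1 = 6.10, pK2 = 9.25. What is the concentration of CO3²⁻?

α₂ = 1 / (1 + [H⁺]/K2 + [H⁺]²/(K1K2)) = 1 / (1 + 10^+1.42 + 10^-0.31)
   = 1 / (1 + 26.303 + 0.48978) = 1/27.792 = 0.03598
[CO3²⁻] = α₂ × DIC = 0.03598 × 2.35 = 0.0846 mmol/kg

[CO3²⁻] = 0.0846 mmol/kg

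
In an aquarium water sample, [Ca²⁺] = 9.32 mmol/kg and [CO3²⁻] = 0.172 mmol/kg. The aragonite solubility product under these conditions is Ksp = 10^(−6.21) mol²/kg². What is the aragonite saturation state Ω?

Ω = 2.60

Ksp = 10^(−6.21) = 6.166×10^-7
Ω = [Ca²⁺][CO3²⁻]/Ksp = (9.32×10^-3)(0.172×10^-3) / 6.166×10^-7 = 2.60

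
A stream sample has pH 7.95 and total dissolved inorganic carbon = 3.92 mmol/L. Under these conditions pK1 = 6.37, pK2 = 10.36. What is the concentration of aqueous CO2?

[CO2*] = 0.100 mmol/L

α₀ = 1 / (1 + K1/[H⁺] + K1K2/[H⁺]²) = 1 / (1 + 10^+1.58 + 10^-0.83)
   = 1 / (1 + 38.019 + 0.14791) = 1/39.167 = 0.02553
[CO2*] = α₀ × DIC = 0.02553 × 3.92 = 0.100 mmol/L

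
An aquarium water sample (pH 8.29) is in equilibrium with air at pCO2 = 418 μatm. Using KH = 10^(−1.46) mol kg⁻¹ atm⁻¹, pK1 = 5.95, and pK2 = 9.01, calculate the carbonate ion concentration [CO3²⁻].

[CO3²⁻] = 0.604 mmol/kg

[CO2*] = KH · pCO2 = 10^(−1.46) × 418×10^-6 = 1.449×10^-5 mol/kg
α₀ = 1/(1 + K1/[H⁺] + K1K2/[H⁺]²) = 1/(1 + 10^+2.34 + 10^+1.62) = 0.003825
DIC = [CO2*]/α₀ = 1.449×10^-5 / 0.003825 = 3.790 mmol/kg
[CO3²⁻] = α₂·DIC; α₂ = 0.1594, so [CO3²⁻] = 0.1594 × 3.790 = 0.604 mmol/kg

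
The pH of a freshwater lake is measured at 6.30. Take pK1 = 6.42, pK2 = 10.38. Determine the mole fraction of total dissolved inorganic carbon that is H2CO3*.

α₀ = 0.569

α₀ = 1 / (1 + K1/[H⁺] + K1K2/[H⁺]²) = 1 / (1 + 10^-0.12 + 10^-4.20)
   = 1 / (1 + 0.75858 + 6.3096×10^-5) = 1/1.7586 = 0.5686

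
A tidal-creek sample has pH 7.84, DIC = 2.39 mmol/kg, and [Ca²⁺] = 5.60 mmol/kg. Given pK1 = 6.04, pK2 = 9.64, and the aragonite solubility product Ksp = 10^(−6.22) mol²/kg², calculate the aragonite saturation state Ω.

Ω = 0.341

α₂ = 1 / (1 + [H⁺]/K2 + [H⁺]²/(K1K2)) = 1 / (1 + 10^+1.80 + 10^+0.00)
   = 1 / (1 + 63.096 + 1.0000) = 1/65.096 = 0.01536
[CO3²⁻] = α₂ × DIC = 0.01536 × 2.39 = 0.03672 mmol/kg
Ksp = 10^(−6.22) = 6.026×10^-7
Ω = [Ca²⁺][CO3²⁻]/Ksp = (5.60×10^-3)(3.672×10^-5) / 6.026×10^-7 = 0.341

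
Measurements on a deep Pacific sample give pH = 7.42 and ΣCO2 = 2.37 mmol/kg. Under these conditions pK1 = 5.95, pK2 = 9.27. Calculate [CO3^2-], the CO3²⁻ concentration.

α₂ = 1 / (1 + [H⁺]/K2 + [H⁺]²/(K1K2)) = 1 / (1 + 10^+1.85 + 10^+0.38)
   = 1 / (1 + 70.795 + 2.3988) = 1/74.193 = 0.01348
[CO3²⁻] = α₂ × DIC = 0.01348 × 2.37 = 0.0319 mmol/kg

[CO3²⁻] = 0.0319 mmol/kg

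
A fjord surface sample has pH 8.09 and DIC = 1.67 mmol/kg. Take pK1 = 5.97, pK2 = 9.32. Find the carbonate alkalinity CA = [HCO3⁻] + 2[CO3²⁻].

CA = [HCO3⁻] + 2[CO3²⁻] = (α₁ + 2α₂)·DIC
At pH 8.09: [H⁺]/K1 = 10^-2.12 = 0.0075858, K2/[H⁺] = 10^-1.23 = 0.058884
α₁ = 1/(1 + 0.0075858 + 0.058884) = 1/1.0665 = 0.9377; α₂ = α₁·K2/[H⁺] = 0.05521
α₁ + 2α₂ = 1.0481
CA = 1.0481 × 1.67 = 1.75 mmol/kg

CA = 1.75 mmol/kg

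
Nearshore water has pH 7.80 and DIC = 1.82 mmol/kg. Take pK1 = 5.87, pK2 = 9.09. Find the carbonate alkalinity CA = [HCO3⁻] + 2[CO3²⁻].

CA = [HCO3⁻] + 2[CO3²⁻] = (α₁ + 2α₂)·DIC
At pH 7.80: [H⁺]/K1 = 10^-1.93 = 0.011749, K2/[H⁺] = 10^-1.29 = 0.051286
α₁ = 1/(1 + 0.011749 + 0.051286) = 1/1.0630 = 0.9407; α₂ = α₁·K2/[H⁺] = 0.04825
α₁ + 2α₂ = 1.0372
CA = 1.0372 × 1.82 = 1.89 mmol/kg

CA = 1.89 mmol/kg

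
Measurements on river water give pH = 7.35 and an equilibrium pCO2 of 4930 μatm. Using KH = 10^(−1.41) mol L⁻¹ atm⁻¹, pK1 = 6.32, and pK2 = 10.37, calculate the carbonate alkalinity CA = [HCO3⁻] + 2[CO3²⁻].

CA = 2.06 mmol/L

[CO2*] = KH · pCO2 = 10^(−1.41) × 4930×10^-6 = 1.918×10^-4 mol/L
α₀ = 1/(1 + K1/[H⁺] + K1K2/[H⁺]²) = 1/(1 + 10^+1.03 + 10^-1.99) = 0.08528
DIC = [CO2*]/α₀ = 1.918×10^-4 / 0.08528 = 2.249 mmol/L
CA = (α₁ + 2α₂)·DIC = (0.9138 + 2×0.0008727) × 2.249 = 2.06 mmol/L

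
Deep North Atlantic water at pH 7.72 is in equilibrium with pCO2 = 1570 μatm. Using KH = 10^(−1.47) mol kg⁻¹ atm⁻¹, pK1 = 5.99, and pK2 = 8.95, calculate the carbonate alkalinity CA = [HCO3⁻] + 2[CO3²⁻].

[CO2*] = KH · pCO2 = 10^(−1.47) × 1570×10^-6 = 5.320×10^-5 mol/kg
α₀ = 1/(1 + K1/[H⁺] + K1K2/[H⁺]²) = 1/(1 + 10^+1.73 + 10^+0.50) = 0.01728
DIC = [CO2*]/α₀ = 5.320×10^-5 / 0.01728 = 3.078 mmol/kg
CA = (α₁ + 2α₂)·DIC = (0.9281 + 2×0.05465) × 3.078 = 3.19 mmol/kg

CA = 3.19 mmol/kg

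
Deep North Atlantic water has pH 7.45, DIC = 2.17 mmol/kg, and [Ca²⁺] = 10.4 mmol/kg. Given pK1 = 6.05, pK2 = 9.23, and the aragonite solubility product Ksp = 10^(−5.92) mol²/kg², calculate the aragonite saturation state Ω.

Ω = 0.295

α₂ = 1 / (1 + [H⁺]/K2 + [H⁺]²/(K1K2)) = 1 / (1 + 10^+1.78 + 10^+0.38)
   = 1 / (1 + 60.256 + 2.3988) = 1/63.655 = 0.01571
[CO3²⁻] = α₂ × DIC = 0.01571 × 2.17 = 0.03409 mmol/kg
Ksp = 10^(−5.92) = 1.202×10^-6
Ω = [Ca²⁺][CO3²⁻]/Ksp = (10.4×10^-3)(3.409×10^-5) / 1.202×10^-6 = 0.295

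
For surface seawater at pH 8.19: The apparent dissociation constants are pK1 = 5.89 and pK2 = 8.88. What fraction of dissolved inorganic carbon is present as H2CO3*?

α₀ = 1 / (1 + K1/[H⁺] + K1K2/[H⁺]²) = 1 / (1 + 10^+2.30 + 10^+1.61)
   = 1 / (1 + 199.53 + 40.738) = 1/241.26 = 0.004145

α₀ = 0.00414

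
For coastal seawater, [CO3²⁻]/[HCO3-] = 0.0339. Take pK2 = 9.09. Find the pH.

From K2 = [H⁺][CO3²⁻]/[HCO3-]:  pH = pK2 + log₁₀([CO3²⁻]/[HCO3-])
log₁₀(0.0339) = -1.470
pH = 9.09 + (-1.470) = 7.62

pH = 7.62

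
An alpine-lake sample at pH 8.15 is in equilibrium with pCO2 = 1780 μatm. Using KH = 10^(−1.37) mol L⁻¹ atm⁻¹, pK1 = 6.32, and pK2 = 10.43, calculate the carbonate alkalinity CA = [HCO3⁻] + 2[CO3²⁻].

[CO2*] = KH · pCO2 = 10^(−1.37) × 1780×10^-6 = 7.593×10^-5 mol/L
α₀ = 1/(1 + K1/[H⁺] + K1K2/[H⁺]²) = 1/(1 + 10^+1.83 + 10^-0.45) = 0.01450
DIC = [CO2*]/α₀ = 7.593×10^-5 / 0.01450 = 5.236 mmol/L
CA = (α₁ + 2α₂)·DIC = (0.9804 + 2×0.005145) × 5.236 = 5.19 mmol/L

CA = 5.19 mmol/L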